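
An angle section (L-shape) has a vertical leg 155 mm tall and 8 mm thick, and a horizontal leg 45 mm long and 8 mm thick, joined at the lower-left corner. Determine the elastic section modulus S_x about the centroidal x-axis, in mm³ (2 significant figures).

S_x ≈ 4.1 × 10⁴ mm³

Split into non-overlapping primitives; take the origin at the lower-left of the bounding box.
Vertical leg: 8 × 155, A = 1 240 mm², y = 77.5 mm, Ī = 2 482 583 mm⁴.
Horizontal leg (remainder): 37 × 8, A = 296 mm², y = 4 mm, Ī = 1 579 mm⁴.
Centroid: ȳ = ΣA·y / ΣA = 63.34 mm.
Transfer each piece to the centroidal x-axis using Ī + A·d² with d = y − 63.34:
  vertical leg: d = 14.16 mm → contributes +2 731 353 mm⁴
  horizontal leg (remainder): d = -59.34 mm → contributes +1 043 722 mm⁴
Total I = 3 775 075 mm⁴.
Extreme fibre distance c = 91.66 mm; S = I/c = 41 184 mm³.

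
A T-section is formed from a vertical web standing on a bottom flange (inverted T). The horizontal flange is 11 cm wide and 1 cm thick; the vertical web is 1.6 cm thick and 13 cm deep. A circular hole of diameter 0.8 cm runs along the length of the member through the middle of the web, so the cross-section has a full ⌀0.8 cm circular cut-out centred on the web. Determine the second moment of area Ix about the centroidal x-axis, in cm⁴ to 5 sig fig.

Ix ≈ 643.39 cm⁴

Decompose the section into non-overlapping parts with the origin at the bottom-left of its bounding rectangle.
Flange: 11 × 1, A = 11 cm², y = 0.5 cm, Ī = 0.9166667 cm⁴.
Web: 1.6 × 13, A = 20.8 cm², y = 7.5 cm, Ī = 292.9333 cm⁴.
Hole (subtracted): ⌀0.8, A = 0.5026548 cm², y = 7.5 cm, Ī = 0.02010619 cm⁴.
Centroid: ȳ = ΣA·y / ΣA = 5.039727 cm.
Transfer each piece to the centroidal x-axis using Ī + A·d² with d = y − 5.039727:
  flange: d = -4.539727 cm → contributes +227.617 cm⁴
  web: d = 2.460273 cm → contributes +418.8345 cm⁴
  hole: d = 2.460273 cm → contributes −3.062646 cm⁴
Total I = 643.3889 cm⁴.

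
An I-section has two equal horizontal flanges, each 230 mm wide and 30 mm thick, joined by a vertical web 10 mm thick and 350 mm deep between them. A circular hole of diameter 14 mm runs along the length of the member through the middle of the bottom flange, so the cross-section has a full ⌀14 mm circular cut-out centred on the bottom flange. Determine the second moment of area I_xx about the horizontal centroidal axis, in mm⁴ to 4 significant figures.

I_xx ≈ 5.293 × 10⁸ mm⁴

Treat the section as a set of non-overlapping primitives; coordinates are from the bounding-box lower-left.
Bottom flange: 230 × 30, A = 6 900 mm², y = 15 mm, Ī = 517 500 mm⁴.
Web: 10 × 350, A = 3 500 mm², y = 205 mm, Ī = 35 729 167 mm⁴.
Top flange: 230 × 30, A = 6 900 mm², y = 395 mm, Ī = 517 500 mm⁴.
Hole (subtracted): ⌀14, A = 153.938 mm², y = 15 mm, Ī = 1885.74 mm⁴.
Centroid: ȳ = ΣA·y / ΣA = 206.706 mm.
Transfer each piece to the horizontal centroidal axis using Ī + A·d² with d = y − 206.706:
  bottom flange: d = -191.706 mm → contributes +254 100 258 mm⁴
  web: d = -1.70583 mm → contributes +35 739 351 mm⁴
  top flange: d = 188.294 mm → contributes +245 154 898 mm⁴
  hole: d = -191.706 mm → contributes −5 659 282 mm⁴
Total I = 529 335 225 mm⁴.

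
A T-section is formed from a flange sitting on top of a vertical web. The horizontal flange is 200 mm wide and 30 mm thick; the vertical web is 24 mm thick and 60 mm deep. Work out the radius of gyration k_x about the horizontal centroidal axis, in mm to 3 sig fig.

k_x ≈ 20.8 mm

Split into non-overlapping primitives; take the origin at the lower-left of the bounding box.
Flange: 200 × 30, A = 6 000 mm², y = 75 mm, Ī = 450 000 mm⁴.
Web: 24 × 60, A = 1 440 mm², y = 30 mm, Ī = 432 000 mm⁴.
Centroid: ȳ = ΣA·y / ΣA = 66.29 mm.
Transfer each piece to the horizontal centroidal axis using Ī + A·d² with d = y − 66.29:
  flange: d = 8.7097 mm → contributes +905 151 mm⁴
  web: d = -36.29 mm → contributes +2 328 462 mm⁴
Total I = 3 233 613 mm⁴.
Radius of gyration: k = √(I/A) = √(3 233 613 / 7 440) = 20.848 mm.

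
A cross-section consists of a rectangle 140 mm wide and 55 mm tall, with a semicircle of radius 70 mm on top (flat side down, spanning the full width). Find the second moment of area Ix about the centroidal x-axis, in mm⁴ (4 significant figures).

Ix ≈ 1.717 × 10⁷ mm⁴

Treat the section as a set of non-overlapping primitives; coordinates are from the bounding-box lower-left.
Rectangular body: 140 × 55, A = 7 700 mm², y = 27.5 mm, Ī = 1 941 042 mm⁴.
Semicircular cap: semicircle r = 70, A = 7696.9 mm², y = 84.7089 mm, Ī = 2 635 265 mm⁴.
Centroid: ȳ = ΣA·y / ΣA = 56.0987 mm.
Transfer each piece to the centroidal x-axis using Ī + A·d² with d = y − 56.0987:
  rectangular body: d = -28.5987 mm → contributes +8 238 764 mm⁴
  semicircular cap: d = 28.6102 mm → contributes +8 935 521 mm⁴
Total I = 17 174 285 mm⁴.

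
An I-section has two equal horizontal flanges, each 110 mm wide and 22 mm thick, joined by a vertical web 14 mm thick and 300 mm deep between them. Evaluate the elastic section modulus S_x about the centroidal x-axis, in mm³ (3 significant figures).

S_x ≈ 9.14 × 10⁵ mm³

Decompose the section into non-overlapping parts with the origin at the bottom-left of its bounding rectangle.
Bottom flange: 110 × 22, A = 2 420 mm², y = 11 mm, Ī = 97 607 mm⁴.
Web: 14 × 300, A = 4 200 mm², y = 172 mm, Ī = 31 500 000 mm⁴.
Top flange: 110 × 22, A = 2 420 mm², y = 333 mm, Ī = 97 607 mm⁴.
By symmetry the centroid is at mid-height, ȳ = 172 mm.
Transfer each piece to the centroidal x-axis using Ī + A·d² with d = y − 172:
  bottom flange: d = -161 mm → contributes +62 826 427 mm⁴
  web: d = 0 mm → contributes +31 500 000 mm⁴
  top flange: d = 161 mm → contributes +62 826 427 mm⁴
Total I = 157 152 853 mm⁴.
Extreme fibre distance c = 172 mm; S = I/c = 913 679 mm³.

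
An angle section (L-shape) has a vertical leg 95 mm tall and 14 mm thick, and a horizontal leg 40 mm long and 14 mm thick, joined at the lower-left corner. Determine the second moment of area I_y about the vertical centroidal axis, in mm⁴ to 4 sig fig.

I_y ≈ 1.565 × 10⁵ mm⁴

Split into non-overlapping primitives; take the origin at the lower-left of the bounding box.
Vertical leg: 14 × 95, A = 1 330 mm², x = 7 mm, Ī = 21723.3 mm⁴.
Horizontal leg (remainder): 26 × 14, A = 364 mm², x = 27 mm, Ī = 20505.3 mm⁴.
Centroid: x̄ = ΣA·x / ΣA = 11.2975 mm.
Transfer each piece to the vertical centroidal axis using Ī + A·d² with d = x − 11.2975:
  vertical leg: d = -4.29752 mm → contributes +46286.7 mm⁴
  horizontal leg (remainder): d = 15.7025 mm → contributes +110 256 mm⁴
Total I = 156 543 mm⁴.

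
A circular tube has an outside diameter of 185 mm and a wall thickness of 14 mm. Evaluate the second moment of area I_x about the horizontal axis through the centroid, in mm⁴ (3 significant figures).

I_x ≈ 2.77 × 10⁷ mm⁴

Break the section into simple shapes (no overlaps), measuring from the bottom-left corner of the bounding box.
Outer circle: ⌀185, A = 26 880 mm², y = 92.5 mm, Ī = 57 498 539 mm⁴.
Bore (subtracted): ⌀157, A = 19 359 mm², y = 92.5 mm, Ī = 29 824 180 mm⁴.
By symmetry the centroid is at mid-height, ȳ = 92.5 mm.
All pieces are centred on the horizontal axis through the centroid, so I = ΣĪ (holes subtracted) = 27 674 360 mm⁴.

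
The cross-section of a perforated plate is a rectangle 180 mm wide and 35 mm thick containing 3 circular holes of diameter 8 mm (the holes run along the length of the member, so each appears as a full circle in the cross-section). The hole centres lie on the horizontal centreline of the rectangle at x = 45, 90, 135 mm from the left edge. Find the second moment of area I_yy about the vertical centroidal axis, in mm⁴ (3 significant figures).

I_yy ≈ 1.68 × 10⁷ mm⁴

Break the section into simple shapes (no overlaps), measuring from the bottom-left corner of the bounding box.
Plate: 180 × 35, A = 6 300 mm², x = 90 mm, Ī = 17 010 000 mm⁴.
Hole 1 (subtracted): ⌀8, A = 50.265 mm², x = 45 mm, Ī = 201.06 mm⁴.
Hole 2 (subtracted): ⌀8, A = 50.265 mm², x = 90 mm, Ī = 201.06 mm⁴.
Hole 3 (subtracted): ⌀8, A = 50.265 mm², x = 135 mm, Ī = 201.06 mm⁴.
By symmetry the centroid is at mid-width, x̄ = 90 mm.
Transfer each piece to the vertical centroidal axis using Ī + A·d² with d = x − 90:
  plate: d = 0 mm → contributes +17 010 000 mm⁴
  hole 1: d = -45 mm → contributes −101 989 mm⁴
  hole 2: d = 0 mm → contributes −201.06 mm⁴
  hole 3: d = 45 mm → contributes −101 989 mm⁴
Total I = 16 805 822 mm⁴.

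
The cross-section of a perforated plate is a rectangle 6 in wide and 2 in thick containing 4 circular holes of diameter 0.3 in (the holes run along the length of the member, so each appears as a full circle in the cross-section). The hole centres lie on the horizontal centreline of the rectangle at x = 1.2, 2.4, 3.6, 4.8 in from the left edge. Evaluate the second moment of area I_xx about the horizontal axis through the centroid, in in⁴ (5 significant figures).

Break the section into simple shapes (no overlaps), measuring from the bottom-left corner of the bounding box.
Plate: 6 × 2, A = 12 in², y = 1 in, Ī = 4 in⁴.
Hole 1 (subtracted): ⌀0.3, A = 0.07068583 in², y = 1 in, Ī = 0.0003976078 in⁴.
Hole 2 (subtracted): ⌀0.3, A = 0.07068583 in², y = 1 in, Ī = 0.0003976078 in⁴.
Hole 3 (subtracted): ⌀0.3, A = 0.07068583 in², y = 1 in, Ī = 0.0003976078 in⁴.
Hole 4 (subtracted): ⌀0.3, A = 0.07068583 in², y = 1 in, Ī = 0.0003976078 in⁴.
By symmetry the centroid is at mid-height, ȳ = 1 in.
All pieces are centred on the horizontal axis through the centroid, so I = ΣĪ (holes subtracted) = 3.99841 in⁴.

I_xx ≈ 3.9984 in⁴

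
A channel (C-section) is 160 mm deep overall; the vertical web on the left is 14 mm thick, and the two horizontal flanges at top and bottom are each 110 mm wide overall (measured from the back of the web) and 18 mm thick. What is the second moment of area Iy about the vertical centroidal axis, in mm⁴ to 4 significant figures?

Decompose the section into non-overlapping parts with the origin at the bottom-left of its bounding rectangle.
Web: 14 × 160, A = 2 240 mm², x = 7 mm, Ī = 36586.7 mm⁴.
Top flange (beyond web): 96 × 18, A = 1 728 mm², x = 62 mm, Ī = 1 327 104 mm⁴.
Bottom flange (beyond web): 96 × 18, A = 1 728 mm², x = 62 mm, Ī = 1 327 104 mm⁴.
Centroid: x̄ = ΣA·x / ΣA = 40.3708 mm.
Transfer each piece to the vertical centroidal axis using Ī + A·d² with d = x − 40.3708:
  web: d = -33.3708 mm → contributes +2 531 072 mm⁴
  top flange (beyond web): d = 21.6292 mm → contributes +2 135 502 mm⁴
  bottom flange (beyond web): d = 21.6292 mm → contributes +2 135 502 mm⁴
Total I = 6 802 076 mm⁴.

Iy ≈ 6.802 × 10⁶ mm⁴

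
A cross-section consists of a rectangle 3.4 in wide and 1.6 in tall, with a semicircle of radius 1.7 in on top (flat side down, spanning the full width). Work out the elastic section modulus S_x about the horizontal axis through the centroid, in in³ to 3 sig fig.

Treat the section as a set of non-overlapping primitives; coordinates are from the bounding-box lower-left.
Rectangular body: 3.4 × 1.6, A = 5.44 in², y = 0.8 in, Ī = 1.1605 in⁴.
Semicircular cap: semicircle r = 1.7, A = 4.5396 in², y = 2.3215 in, Ī = 0.9167 in⁴.
Centroid: ȳ = ΣA·y / ΣA = 1.4921 in.
Transfer each piece to the horizontal axis through the centroid using Ī + A·d² with d = y − 1.4921:
  rectangular body: d = -0.69211 in → contributes +3.7664 in⁴
  semicircular cap: d = 0.82939 in → contributes +4.0394 in⁴
Total I = 7.8058 in⁴.
Extreme fibre distance c = 1.8079 in; S = I/c = 4.3177 in³.

S_x ≈ 4.32 in³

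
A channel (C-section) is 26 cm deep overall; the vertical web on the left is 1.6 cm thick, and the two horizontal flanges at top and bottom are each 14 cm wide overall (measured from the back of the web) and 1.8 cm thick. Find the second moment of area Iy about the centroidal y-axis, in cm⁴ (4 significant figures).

Treat the section as a set of non-overlapping primitives; coordinates are from the bounding-box lower-left.
Web: 1.6 × 26, A = 41.6 cm², x = 0.8 cm, Ī = 8.87467 cm⁴.
Top flange (beyond web): 12.4 × 1.8, A = 22.32 cm², x = 7.8 cm, Ī = 285.994 cm⁴.
Bottom flange (beyond web): 12.4 × 1.8, A = 22.32 cm², x = 7.8 cm, Ī = 285.994 cm⁴.
Centroid: x̄ = ΣA·x / ΣA = 4.42338 cm.
Transfer each piece to the centroidal y-axis using Ī + A·d² with d = x − 4.42338:
  web: d = -3.62338 cm → contributes +555.035 cm⁴
  top flange (beyond web): d = 3.37662 cm → contributes +540.477 cm⁴
  bottom flange (beyond web): d = 3.37662 cm → contributes +540.477 cm⁴
Total I = 1635.99 cm⁴.

Iy ≈ 1636 cm⁴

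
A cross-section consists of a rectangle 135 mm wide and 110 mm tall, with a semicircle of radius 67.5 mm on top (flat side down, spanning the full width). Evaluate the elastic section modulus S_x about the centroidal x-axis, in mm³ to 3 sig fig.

Decompose the section into non-overlapping parts with the origin at the bottom-left of its bounding rectangle.
Rectangular body: 135 × 110, A = 14 850 mm², y = 55 mm, Ī = 14 973 750 mm⁴.
Semicircular cap: semicircle r = 67.5, A = 7156.9 mm², y = 138.65 mm, Ī = 2 278 490 mm⁴.
Centroid: ȳ = ΣA·y / ΣA = 82.203 mm.
Transfer each piece to the centroidal x-axis using Ī + A·d² with d = y − 82.203:
  rectangular body: d = -27.203 mm → contributes +25 963 098 mm⁴
  semicircular cap: d = 56.445 mm → contributes +25 080 386 mm⁴
Total I = 51 043 484 mm⁴.
Extreme fibre distance c = 95.297 mm; S = I/c = 535 627 mm³.

S_x ≈ 5.36 × 10⁵ mm³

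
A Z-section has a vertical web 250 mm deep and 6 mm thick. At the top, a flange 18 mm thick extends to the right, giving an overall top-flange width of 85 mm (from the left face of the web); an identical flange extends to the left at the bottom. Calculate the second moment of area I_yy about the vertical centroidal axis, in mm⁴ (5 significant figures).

Break the section into simple shapes (no overlaps), measuring from the bottom-left corner of the bounding box.
Web: 6 × 250, A = 1 500 mm², x = 82 mm, Ī = 4 500 mm⁴.
Top flange (beyond web): 79 × 18, A = 1 422 mm², x = 124.5 mm, Ī = 739558.5 mm⁴.
Bottom flange (beyond web): 79 × 18, A = 1 422 mm², x = 39.5 mm, Ī = 739558.5 mm⁴.
Centroid: x̄ = ΣA·x / ΣA = 82 mm.
Transfer each piece to the vertical centroidal axis using Ī + A·d² with d = x − 82:
  web: d = 0 mm → contributes +4 500 mm⁴
  top flange (beyond web): d = 42.5 mm → contributes +3 308 046 mm⁴
  bottom flange (beyond web): d = -42.5 mm → contributes +3 308 046 mm⁴
Total I = 6 620 592 mm⁴.

I_yy ≈ 6.6206 × 10⁶ mm⁴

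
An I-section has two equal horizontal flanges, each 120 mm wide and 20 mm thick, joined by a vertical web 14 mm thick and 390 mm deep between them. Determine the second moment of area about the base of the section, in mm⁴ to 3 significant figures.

Split into non-overlapping primitives; take the origin at the lower-left of the bounding box.
Bottom flange: 120 × 20, A = 2 400 mm², y = 10 mm, Ī = 80 000 mm⁴.
Web: 14 × 390, A = 5 460 mm², y = 215 mm, Ī = 69 205 500 mm⁴.
Top flange: 120 × 20, A = 2 400 mm², y = 420 mm, Ī = 80 000 mm⁴.
Transfer each piece to the base of the section using Ī + A·d² with d = y − 0:
  bottom flange: d = 10 mm → contributes +320 000 mm⁴
  web: d = 215 mm → contributes +321 594 000 mm⁴
  top flange: d = 420 mm → contributes +423 440 000 mm⁴
Total I = 745 354 000 mm⁴.

I_base ≈ 7.45 × 10⁸ mm⁴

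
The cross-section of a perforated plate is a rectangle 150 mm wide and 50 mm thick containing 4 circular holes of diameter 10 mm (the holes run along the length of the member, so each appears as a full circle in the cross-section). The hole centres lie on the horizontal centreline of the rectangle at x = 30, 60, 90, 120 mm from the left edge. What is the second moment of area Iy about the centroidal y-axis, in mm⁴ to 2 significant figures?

Treat the section as a set of non-overlapping primitives; coordinates are from the bounding-box lower-left.
Plate: 150 × 50, A = 7 500 mm², x = 75 mm, Ī = 14 062 500 mm⁴.
Hole 1 (subtracted): ⌀10, A = 78.54 mm², x = 30 mm, Ī = 490.9 mm⁴.
Hole 2 (subtracted): ⌀10, A = 78.54 mm², x = 60 mm, Ī = 490.9 mm⁴.
Hole 3 (subtracted): ⌀10, A = 78.54 mm², x = 90 mm, Ī = 490.9 mm⁴.
Hole 4 (subtracted): ⌀10, A = 78.54 mm², x = 120 mm, Ī = 490.9 mm⁴.
By symmetry the centroid is at mid-width, x̄ = 75 mm.
Transfer each piece to the centroidal y-axis using Ī + A·d² with d = x − 75:
  plate: d = 0 mm → contributes +14 062 500 mm⁴
  hole 1: d = -45 mm → contributes −159 534 mm⁴
  hole 2: d = -15 mm → contributes −18 162 mm⁴
  hole 3: d = 15 mm → contributes −18 162 mm⁴
  hole 4: d = 45 mm → contributes −159 534 mm⁴
Total I = 13 707 107 mm⁴.

Iy ≈ 1.4 × 10⁷ mm⁴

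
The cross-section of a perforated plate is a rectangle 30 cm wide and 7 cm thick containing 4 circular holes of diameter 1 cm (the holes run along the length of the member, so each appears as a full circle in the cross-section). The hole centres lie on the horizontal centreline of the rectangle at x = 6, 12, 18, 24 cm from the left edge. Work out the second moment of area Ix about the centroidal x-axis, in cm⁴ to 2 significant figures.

Break the section into simple shapes (no overlaps), measuring from the bottom-left corner of the bounding box.
Plate: 30 × 7, A = 210 cm², y = 3.5 cm, Ī = 857.5 cm⁴.
Hole 1 (subtracted): ⌀1, A = 0.7854 cm², y = 3.5 cm, Ī = 0.04909 cm⁴.
Hole 2 (subtracted): ⌀1, A = 0.7854 cm², y = 3.5 cm, Ī = 0.04909 cm⁴.
Hole 3 (subtracted): ⌀1, A = 0.7854 cm², y = 3.5 cm, Ī = 0.04909 cm⁴.
Hole 4 (subtracted): ⌀1, A = 0.7854 cm², y = 3.5 cm, Ī = 0.04909 cm⁴.
By symmetry the centroid is at mid-height, ȳ = 3.5 cm.
All pieces are centred on the centroidal x-axis, so I = ΣĪ (holes subtracted) = 857.3 cm⁴.

Ix ≈ 860 cm⁴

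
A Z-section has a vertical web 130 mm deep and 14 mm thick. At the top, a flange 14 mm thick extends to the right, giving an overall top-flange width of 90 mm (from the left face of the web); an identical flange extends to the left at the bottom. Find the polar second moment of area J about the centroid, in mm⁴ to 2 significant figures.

J ≈ 1.5 × 10⁷ mm⁴

Treat the section as a set of non-overlapping primitives; coordinates are from the bounding-box lower-left.
Web: 14 × 130, A = 1 820 mm², y = 65 mm, Ī = 2 563 167 mm⁴.
Top flange (beyond web): 76 × 14, A = 1 064 mm², y = 123 mm, Ī = 17 379 mm⁴.
Bottom flange (beyond web): 76 × 14, A = 1 064 mm², y = 7 mm, Ī = 17 379 mm⁴.
Centroid: ȳ = ΣA·y / ΣA = 65 mm.
Transfer each piece to the centroidal x-axis using Ī + A·d² with d = y − 65:
  web: d = 0 mm → contributes +2 563 167 mm⁴
  top flange (beyond web): d = 58 mm → contributes +3 596 675 mm⁴
  bottom flange (beyond web): d = -58 mm → contributes +3 596 675 mm⁴
Total I = 9 756 516 mm⁴.
For the y-axis: x̄ = 83 mm.
Repeating about the centroidal y-axis gives I_y = 5 363 204 mm⁴.
Polar second moment: J = I_x + I_y = 15 119 720 mm⁴.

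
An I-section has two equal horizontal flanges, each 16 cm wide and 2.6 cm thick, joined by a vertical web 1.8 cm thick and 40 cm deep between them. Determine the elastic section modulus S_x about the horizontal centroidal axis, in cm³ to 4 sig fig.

S_x ≈ 2097 cm³

Split into non-overlapping primitives; take the origin at the lower-left of the bounding box.
Bottom flange: 16 × 2.6, A = 41.6 cm², y = 1.3 cm, Ī = 23.4347 cm⁴.
Web: 1.8 × 40, A = 72 cm², y = 22.6 cm, Ī = 9 600 cm⁴.
Top flange: 16 × 2.6, A = 41.6 cm², y = 43.9 cm, Ī = 23.4347 cm⁴.
By symmetry the centroid is at mid-height, ȳ = 22.6 cm.
Transfer each piece to the horizontal centroidal axis using Ī + A·d² with d = y − 22.6:
  bottom flange: d = -21.3 cm → contributes +18896.9 cm⁴
  web: d = 0 cm → contributes +9 600 cm⁴
  top flange: d = 21.3 cm → contributes +18896.9 cm⁴
Total I = 47393.9 cm⁴.
Extreme fibre distance c = 22.6 cm; S = I/c = 2097.07 cm³.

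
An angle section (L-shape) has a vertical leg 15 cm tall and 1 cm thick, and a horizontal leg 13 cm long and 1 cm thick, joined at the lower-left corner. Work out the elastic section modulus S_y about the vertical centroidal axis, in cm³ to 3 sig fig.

S_y ≈ 44.4 cm³

Break the section into simple shapes (no overlaps), measuring from the bottom-left corner of the bounding box.
Vertical leg: 1 × 15, A = 15 cm², x = 0.5 cm, Ī = 1.25 cm⁴.
Horizontal leg (remainder): 12 × 1, A = 12 cm², x = 7 cm, Ī = 144 cm⁴.
Centroid: x̄ = ΣA·x / ΣA = 3.3889 cm.
Transfer each piece to the vertical centroidal axis using Ī + A·d² with d = x − 3.3889:
  vertical leg: d = -2.8889 cm → contributes +126.44 cm⁴
  horizontal leg (remainder): d = 3.6111 cm → contributes +300.48 cm⁴
Total I = 426.92 cm⁴.
Extreme fibre distance c = 9.6111 cm; S = I/c = 44.419 cm³.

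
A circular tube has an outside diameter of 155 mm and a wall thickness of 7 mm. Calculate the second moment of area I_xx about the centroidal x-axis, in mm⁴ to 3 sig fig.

I_xx ≈ 8.93 × 10⁶ mm⁴

Break the section into simple shapes (no overlaps), measuring from the bottom-left corner of the bounding box.
Outer circle: ⌀155, A = 18 869 mm², y = 77.5 mm, Ī = 28 333 269 mm⁴.
Bore (subtracted): ⌀141, A = 15 615 mm², y = 77.5 mm, Ī = 19 401 993 mm⁴.
By symmetry the centroid is at mid-height, ȳ = 77.5 mm.
All pieces are centred on the centroidal x-axis, so I = ΣĪ (holes subtracted) = 8 931 276 mm⁴.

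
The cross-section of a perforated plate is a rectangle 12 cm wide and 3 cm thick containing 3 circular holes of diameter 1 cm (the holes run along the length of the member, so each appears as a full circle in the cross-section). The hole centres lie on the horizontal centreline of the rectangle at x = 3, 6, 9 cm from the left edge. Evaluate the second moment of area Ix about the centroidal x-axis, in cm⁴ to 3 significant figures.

Split into non-overlapping primitives; take the origin at the lower-left of the bounding box.
Plate: 12 × 3, A = 36 cm², y = 1.5 cm, Ī = 27 cm⁴.
Hole 1 (subtracted): ⌀1, A = 0.7854 cm², y = 1.5 cm, Ī = 0.049087 cm⁴.
Hole 2 (subtracted): ⌀1, A = 0.7854 cm², y = 1.5 cm, Ī = 0.049087 cm⁴.
Hole 3 (subtracted): ⌀1, A = 0.7854 cm², y = 1.5 cm, Ī = 0.049087 cm⁴.
By symmetry the centroid is at mid-height, ȳ = 1.5 cm.
All pieces are centred on the centroidal x-axis, so I = ΣĪ (holes subtracted) = 26.853 cm⁴.

Ix ≈ 26.9 cm⁴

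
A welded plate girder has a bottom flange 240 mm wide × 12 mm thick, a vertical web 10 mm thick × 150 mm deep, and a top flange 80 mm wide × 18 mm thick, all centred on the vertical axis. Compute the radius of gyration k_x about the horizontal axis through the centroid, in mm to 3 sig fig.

k_x ≈ 71.5 mm

Break the section into simple shapes (no overlaps), measuring from the bottom-left corner of the bounding box.
Bottom plate: 240 × 12, A = 2 880 mm², y = 6 mm, Ī = 34 560 mm⁴.
Web plate: 10 × 150, A = 1 500 mm², y = 87 mm, Ī = 2 812 500 mm⁴.
Top plate: 80 × 18, A = 1 440 mm², y = 171 mm, Ī = 38 880 mm⁴.
Centroid: ȳ = ΣA·y / ΣA = 67.701 mm.
Transfer each piece to the horizontal axis through the centroid using Ī + A·d² with d = y − 67.701:
  bottom plate: d = -61.701 mm → contributes +10 998 770 mm⁴
  web plate: d = 19.299 mm → contributes +3 371 175 mm⁴
  top plate: d = 103.3 mm → contributes +15 404 655 mm⁴
Total I = 29 774 600 mm⁴.
Radius of gyration: k = √(I/A) = √(29 774 600 / 5 820) = 71.526 mm.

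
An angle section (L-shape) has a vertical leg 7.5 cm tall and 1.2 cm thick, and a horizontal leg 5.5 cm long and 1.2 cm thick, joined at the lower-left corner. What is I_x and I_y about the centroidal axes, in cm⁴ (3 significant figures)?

I_x ≈ 75.3 cm⁴, I_y ≈ 33.8 cm⁴

Split into non-overlapping primitives; take the origin at the lower-left of the bounding box.
Vertical leg: 1.2 × 7.5, A = 9 cm², y = 3.75 cm, Ī = 42.188 cm⁴.
Horizontal leg (remainder): 4.3 × 1.2, A = 5.16 cm², y = 0.6 cm, Ī = 0.6192 cm⁴.
Centroid: ȳ = ΣA·y / ΣA = 2.6021 cm.
Transfer each piece to the centroidal x-axis using Ī + A·d² with d = y − 2.6021:
  vertical leg: d = 1.1479 cm → contributes +54.046 cm⁴
  horizontal leg (remainder): d = -2.0021 cm → contributes +21.303 cm⁴
Total I = 75.349 cm⁴.
For the y-axis: x̄ = 1.6021 cm.
Repeating about the centroidal y-axis gives I_y = 33.833 cm⁴.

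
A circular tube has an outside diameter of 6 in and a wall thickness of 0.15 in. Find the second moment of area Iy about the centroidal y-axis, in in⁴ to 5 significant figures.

Treat the section as a set of non-overlapping primitives; coordinates are from the bounding-box lower-left.
Outer circle: ⌀6, A = 28.27433 in², x = 3 in, Ī = 63.61725 in⁴.
Bore (subtracted): ⌀5.7, A = 25.51759 in², x = 3 in, Ī = 51.81665 in⁴.
By symmetry the centroid is at mid-width, x̄ = 3 in.
All pieces are centred on the centroidal y-axis, so I = ΣĪ (holes subtracted) = 11.8006 in⁴.

Iy ≈ 11.801 in⁴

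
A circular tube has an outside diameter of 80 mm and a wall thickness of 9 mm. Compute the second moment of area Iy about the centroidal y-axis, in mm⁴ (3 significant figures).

Iy ≈ 1.29 × 10⁶ mm⁴

Break the section into simple shapes (no overlaps), measuring from the bottom-left corner of the bounding box.
Outer circle: ⌀80, A = 5026.5 mm², x = 40 mm, Ī = 2 010 619 mm⁴.
Bore (subtracted): ⌀62, A = 3019.1 mm², x = 40 mm, Ī = 725 332 mm⁴.
By symmetry the centroid is at mid-width, x̄ = 40 mm.
All pieces are centred on the centroidal y-axis, so I = ΣĪ (holes subtracted) = 1 285 288 mm⁴.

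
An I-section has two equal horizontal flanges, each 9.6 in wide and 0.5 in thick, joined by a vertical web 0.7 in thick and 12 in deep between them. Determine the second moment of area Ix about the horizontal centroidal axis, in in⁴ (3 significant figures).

Ix ≈ 476 in⁴

Treat the section as a set of non-overlapping primitives; coordinates are from the bounding-box lower-left.
Bottom flange: 9.6 × 0.5, A = 4.8 in², y = 0.25 in, Ī = 0.1 in⁴.
Web: 0.7 × 12, A = 8.4 in², y = 6.5 in, Ī = 100.8 in⁴.
Top flange: 9.6 × 0.5, A = 4.8 in², y = 12.75 in, Ī = 0.1 in⁴.
By symmetry the centroid is at mid-height, ȳ = 6.5 in.
Transfer each piece to the horizontal centroidal axis using Ī + A·d² with d = y − 6.5:
  bottom flange: d = -6.25 in → contributes +187.6 in⁴
  web: d = 0 in → contributes +100.8 in⁴
  top flange: d = 6.25 in → contributes +187.6 in⁴
Total I = 476 in⁴.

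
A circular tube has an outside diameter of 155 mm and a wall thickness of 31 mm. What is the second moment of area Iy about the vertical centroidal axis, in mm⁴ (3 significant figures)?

Treat the section as a set of non-overlapping primitives; coordinates are from the bounding-box lower-left.
Outer circle: ⌀155, A = 18 869 mm², x = 77.5 mm, Ī = 28 333 269 mm⁴.
Bore (subtracted): ⌀93, A = 6792.9 mm², x = 77.5 mm, Ī = 3 671 992 mm⁴.
By symmetry the centroid is at mid-width, x̄ = 77.5 mm.
All pieces are centred on the vertical centroidal axis, so I = ΣĪ (holes subtracted) = 24 661 278 mm⁴.

Iy ≈ 2.47 × 10⁷ mm⁴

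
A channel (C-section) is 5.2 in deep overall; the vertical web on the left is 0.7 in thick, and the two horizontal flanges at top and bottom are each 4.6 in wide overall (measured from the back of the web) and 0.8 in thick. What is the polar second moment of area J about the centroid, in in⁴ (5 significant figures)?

J ≈ 58.956 in⁴

Treat the section as a set of non-overlapping primitives; coordinates are from the bounding-box lower-left.
Web: 0.7 × 5.2, A = 3.64 in², y = 2.6 in, Ī = 8.202133 in⁴.
Top flange (beyond web): 3.9 × 0.8, A = 3.12 in², y = 4.8 in, Ī = 0.1664 in⁴.
Bottom flange (beyond web): 3.9 × 0.8, A = 3.12 in², y = 0.4 in, Ī = 0.1664 in⁴.
By symmetry the centroid is at mid-height, ȳ = 2.6 in.
Transfer each piece to the centroidal x-axis using Ī + A·d² with d = y − 2.6:
  web: d = 0 in → contributes +8.202133 in⁴
  top flange (beyond web): d = 2.2 in → contributes +15.2672 in⁴
  bottom flange (beyond web): d = -2.2 in → contributes +15.2672 in⁴
Total I = 38.73653 in⁴.
For the y-axis: x̄ = 1.802632 in.
Repeating about the centroidal y-axis gives I_y = 20.21926 in⁴.
Polar second moment: J = I_x + I_y = 58.9558 in⁴.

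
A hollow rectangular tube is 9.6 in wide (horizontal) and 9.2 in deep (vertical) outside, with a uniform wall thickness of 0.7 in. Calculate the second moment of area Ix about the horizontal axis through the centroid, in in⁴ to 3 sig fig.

Ix ≈ 299 in⁴

Treat the section as a set of non-overlapping primitives; coordinates are from the bounding-box lower-left.
Outer rectangle: 9.6 × 9.2, A = 88.32 in², y = 4.6 in, Ī = 622.95 in⁴.
Inner void (subtracted): 8.2 × 7.8, A = 63.96 in², y = 4.6 in, Ī = 324.28 in⁴.
By symmetry the centroid is at mid-height, ȳ = 4.6 in.
All pieces are centred on the horizontal axis through the centroid, so I = ΣĪ (holes subtracted) = 298.67 in⁴.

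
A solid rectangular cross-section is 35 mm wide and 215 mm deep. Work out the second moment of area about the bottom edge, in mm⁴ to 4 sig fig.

I_base ≈ 1.159 × 10⁸ mm⁴

The section: 35 × 215, A = 7 525 mm², y = 107.5 mm, Ī = 28 986 927 mm⁴.
Transfer it to the bottom edge using Ī + A·d² with d = y − 0:
  the section: d = 107.5 mm → contributes +115 947 708 mm⁴
Total I = 115 947 708 mm⁴.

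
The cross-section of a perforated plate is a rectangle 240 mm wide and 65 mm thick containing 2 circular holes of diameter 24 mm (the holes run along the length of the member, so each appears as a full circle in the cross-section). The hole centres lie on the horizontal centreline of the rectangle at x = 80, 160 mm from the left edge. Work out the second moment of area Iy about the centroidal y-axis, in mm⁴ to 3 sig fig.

Iy ≈ 7.34 × 10⁷ mm⁴

Break the section into simple shapes (no overlaps), measuring from the bottom-left corner of the bounding box.
Plate: 240 × 65, A = 15 600 mm², x = 120 mm, Ī = 74 880 000 mm⁴.
Hole 1 (subtracted): ⌀24, A = 452.39 mm², x = 80 mm, Ī = 16 286 mm⁴.
Hole 2 (subtracted): ⌀24, A = 452.39 mm², x = 160 mm, Ī = 16 286 mm⁴.
By symmetry the centroid is at mid-width, x̄ = 120 mm.
Transfer each piece to the centroidal y-axis using Ī + A·d² with d = x − 120:
  plate: d = 0 mm → contributes +74 880 000 mm⁴
  hole 1: d = -40 mm → contributes −740 109 mm⁴
  hole 2: d = 40 mm → contributes −740 109 mm⁴
Total I = 73 399 782 mm⁴.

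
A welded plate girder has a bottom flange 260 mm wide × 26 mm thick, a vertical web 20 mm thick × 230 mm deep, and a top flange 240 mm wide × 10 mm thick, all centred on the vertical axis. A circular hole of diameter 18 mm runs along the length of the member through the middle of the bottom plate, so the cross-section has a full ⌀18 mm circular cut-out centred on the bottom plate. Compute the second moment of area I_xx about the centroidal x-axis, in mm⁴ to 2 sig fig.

Break the section into simple shapes (no overlaps), measuring from the bottom-left corner of the bounding box.
Bottom plate: 260 × 26, A = 6 760 mm², y = 13 mm, Ī = 380 813 mm⁴.
Web plate: 20 × 230, A = 4 600 mm², y = 141 mm, Ī = 20 278 333 mm⁴.
Top plate: 240 × 10, A = 2 400 mm², y = 261 mm, Ī = 20 000 mm⁴.
Hole (subtracted): ⌀18, A = 254.5 mm², y = 13 mm, Ī = 5 153 mm⁴.
Centroid: ȳ = ΣA·y / ΣA = 100.7 mm.
Transfer each piece to the centroidal x-axis using Ī + A·d² with d = y − 100.7:
  bottom plate: d = -87.67 mm → contributes +52 335 744 mm⁴
  web plate: d = 40.33 mm → contributes +27 761 096 mm⁴
  top plate: d = 160.3 mm → contributes +61 715 405 mm⁴
  hole: d = -87.67 mm → contributes −1 960 910 mm⁴
Total I = 139 851 335 mm⁴.

I_xx ≈ 1.4 × 10⁸ mm⁴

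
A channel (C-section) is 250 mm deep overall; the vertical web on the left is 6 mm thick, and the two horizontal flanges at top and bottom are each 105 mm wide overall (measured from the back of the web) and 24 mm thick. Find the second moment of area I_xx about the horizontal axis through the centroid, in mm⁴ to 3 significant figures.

Decompose the section into non-overlapping parts with the origin at the bottom-left of its bounding rectangle.
Web: 6 × 250, A = 1 500 mm², y = 125 mm, Ī = 7 812 500 mm⁴.
Top flange (beyond web): 99 × 24, A = 2 376 mm², y = 238 mm, Ī = 114 048 mm⁴.
Bottom flange (beyond web): 99 × 24, A = 2 376 mm², y = 12 mm, Ī = 114 048 mm⁴.
By symmetry the centroid is at mid-height, ȳ = 125 mm.
Transfer each piece to the horizontal axis through the centroid using Ī + A·d² with d = y − 125:
  web: d = 0 mm → contributes +7 812 500 mm⁴
  top flange (beyond web): d = 113 mm → contributes +30 453 192 mm⁴
  bottom flange (beyond web): d = -113 mm → contributes +30 453 192 mm⁴
Total I = 68 718 884 mm⁴.

I_xx ≈ 6.87 × 10⁷ mm⁴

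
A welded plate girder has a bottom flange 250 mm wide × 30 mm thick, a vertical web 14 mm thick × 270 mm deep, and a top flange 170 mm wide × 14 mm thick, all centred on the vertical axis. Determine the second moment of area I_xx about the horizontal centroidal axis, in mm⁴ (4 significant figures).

I_xx ≈ 1.950 × 10⁸ mm⁴

Break the section into simple shapes (no overlaps), measuring from the bottom-left corner of the bounding box.
Bottom plate: 250 × 30, A = 7 500 mm², y = 15 mm, Ī = 562 500 mm⁴.
Web plate: 14 × 270, A = 3 780 mm², y = 165 mm, Ī = 22 963 500 mm⁴.
Top plate: 170 × 14, A = 2 380 mm², y = 307 mm, Ī = 38873.3 mm⁴.
Centroid: ȳ = ΣA·y / ΣA = 107.384 mm.
Transfer each piece to the horizontal centroidal axis using Ī + A·d² with d = y − 107.384:
  bottom plate: d = -92.3836 mm → contributes +64 572 974 mm⁴
  web plate: d = 57.6164 mm → contributes +35 511 775 mm⁴
  top plate: d = 199.616 mm → contributes +94 874 035 mm⁴
Total I = 194 958 783 mm⁴.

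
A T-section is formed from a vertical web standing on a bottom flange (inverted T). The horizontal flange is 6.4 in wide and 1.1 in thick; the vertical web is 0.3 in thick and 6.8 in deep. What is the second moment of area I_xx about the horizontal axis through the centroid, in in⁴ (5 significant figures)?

I_xx ≈ 33.249 in⁴

Split into non-overlapping primitives; take the origin at the lower-left of the bounding box.
Flange: 6.4 × 1.1, A = 7.04 in², y = 0.55 in, Ī = 0.7098667 in⁴.
Web: 0.3 × 6.8, A = 2.04 in², y = 4.5 in, Ī = 7.8608 in⁴.
Centroid: ȳ = ΣA·y / ΣA = 1.437445 in.
Transfer each piece to the horizontal axis through the centroid using Ī + A·d² with d = y − 1.437445:
  flange: d = -0.8874449 in → contributes +6.254279 in⁴
  web: d = 3.062555 in → contributes +26.99446 in⁴
Total I = 33.24874 in⁴.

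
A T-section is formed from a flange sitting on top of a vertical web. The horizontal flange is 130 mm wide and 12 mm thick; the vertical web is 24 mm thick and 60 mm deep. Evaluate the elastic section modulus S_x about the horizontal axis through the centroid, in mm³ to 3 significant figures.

Treat the section as a set of non-overlapping primitives; coordinates are from the bounding-box lower-left.
Flange: 130 × 12, A = 1 560 mm², y = 66 mm, Ī = 18 720 mm⁴.
Web: 24 × 60, A = 1 440 mm², y = 30 mm, Ī = 432 000 mm⁴.
Centroid: ȳ = ΣA·y / ΣA = 48.72 mm.
Transfer each piece to the horizontal axis through the centroid using Ī + A·d² with d = y − 48.72:
  flange: d = 17.28 mm → contributes +484 534 mm⁴
  web: d = -18.72 mm → contributes +936 631 mm⁴
Total I = 1 421 165 mm⁴.
Extreme fibre distance c = 48.72 mm; S = I/c = 29 170 mm³.

S_x ≈ 2.92 × 10⁴ mm³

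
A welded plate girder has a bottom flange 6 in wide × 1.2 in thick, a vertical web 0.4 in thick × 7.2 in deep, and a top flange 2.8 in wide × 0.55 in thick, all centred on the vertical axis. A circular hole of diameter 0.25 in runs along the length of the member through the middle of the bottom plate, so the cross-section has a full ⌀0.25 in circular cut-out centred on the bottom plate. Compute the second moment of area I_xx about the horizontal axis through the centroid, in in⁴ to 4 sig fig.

Break the section into simple shapes (no overlaps), measuring from the bottom-left corner of the bounding box.
Bottom plate: 6 × 1.2, A = 7.2 in², y = 0.6 in, Ī = 0.864 in⁴.
Web plate: 0.4 × 7.2, A = 2.88 in², y = 4.8 in, Ī = 12.4416 in⁴.
Top plate: 2.8 × 0.55, A = 1.54 in², y = 8.675 in, Ī = 0.0388208 in⁴.
Hole (subtracted): ⌀0.25, A = 0.0490874 in², y = 0.6 in, Ī = 0.000191748 in⁴.
Centroid: ȳ = ΣA·y / ΣA = 2.7201 in.
Transfer each piece to the horizontal axis through the centroid using Ī + A·d² with d = y − 2.7201:
  bottom plate: d = -2.1201 in → contributes +33.2268 in⁴
  web plate: d = 2.0799 in → contributes +24.9004 in⁴
  top plate: d = 5.9549 in → contributes +54.6485 in⁴
  hole: d = -2.1201 in → contributes −0.220831 in⁴
Total I = 112.555 in⁴.

I_xx ≈ 112.6 in⁴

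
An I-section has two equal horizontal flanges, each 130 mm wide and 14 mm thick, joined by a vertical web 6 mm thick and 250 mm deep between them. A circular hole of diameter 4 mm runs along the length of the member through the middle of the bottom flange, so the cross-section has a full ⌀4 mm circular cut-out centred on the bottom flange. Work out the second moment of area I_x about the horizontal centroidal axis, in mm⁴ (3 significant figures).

I_x ≈ 7.11 × 10⁷ mm⁴

Treat the section as a set of non-overlapping primitives; coordinates are from the bounding-box lower-left.
Bottom flange: 130 × 14, A = 1 820 mm², y = 7 mm, Ī = 29 727 mm⁴.
Web: 6 × 250, A = 1 500 mm², y = 139 mm, Ī = 7 812 500 mm⁴.
Top flange: 130 × 14, A = 1 820 mm², y = 271 mm, Ī = 29 727 mm⁴.
Hole (subtracted): ⌀4, A = 12.566 mm², y = 7 mm, Ī = 12.566 mm⁴.
Centroid: ȳ = ΣA·y / ΣA = 139.32 mm.
Transfer each piece to the horizontal centroidal axis using Ī + A·d² with d = y − 139.32:
  bottom flange: d = -132.32 mm → contributes +31 897 036 mm⁴
  web: d = -0.32351 mm → contributes +7 812 657 mm⁴
  top flange: d = 131.68 mm → contributes +31 586 158 mm⁴
  hole: d = -132.32 mm → contributes −220 044 mm⁴
Total I = 71 075 808 mm⁴.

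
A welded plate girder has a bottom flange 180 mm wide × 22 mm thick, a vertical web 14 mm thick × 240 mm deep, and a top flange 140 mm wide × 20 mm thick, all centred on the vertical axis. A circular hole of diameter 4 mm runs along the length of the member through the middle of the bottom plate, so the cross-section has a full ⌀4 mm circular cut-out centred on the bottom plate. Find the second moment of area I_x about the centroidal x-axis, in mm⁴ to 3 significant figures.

I_x ≈ 1.29 × 10⁸ mm⁴

Split into non-overlapping primitives; take the origin at the lower-left of the bounding box.
Bottom plate: 180 × 22, A = 3 960 mm², y = 11 mm, Ī = 159 720 mm⁴.
Web plate: 14 × 240, A = 3 360 mm², y = 142 mm, Ī = 16 128 000 mm⁴.
Top plate: 140 × 20, A = 2 800 mm², y = 272 mm, Ī = 93 333 mm⁴.
Hole (subtracted): ⌀4, A = 12.566 mm², y = 11 mm, Ī = 12.566 mm⁴.
Centroid: ȳ = ΣA·y / ΣA = 126.85 mm.
Transfer each piece to the centroidal x-axis using Ī + A·d² with d = y − 126.85:
  bottom plate: d = -115.85 mm → contributes +53 309 015 mm⁴
  web plate: d = 15.149 mm → contributes +16 899 056 mm⁴
  top plate: d = 145.15 mm → contributes +59 084 085 mm⁴
  hole: d = -115.85 mm → contributes −168 673 mm⁴
Total I = 129 123 484 mm⁴.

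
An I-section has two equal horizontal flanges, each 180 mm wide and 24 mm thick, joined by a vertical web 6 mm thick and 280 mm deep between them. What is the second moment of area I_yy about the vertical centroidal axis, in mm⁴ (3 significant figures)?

I_yy ≈ 2.33 × 10⁷ mm⁴

Break the section into simple shapes (no overlaps), measuring from the bottom-left corner of the bounding box.
Bottom flange: 180 × 24, A = 4 320 mm², x = 90 mm, Ī = 11 664 000 mm⁴.
Web: 6 × 280, A = 1 680 mm², x = 90 mm, Ī = 5 040 mm⁴.
Top flange: 180 × 24, A = 4 320 mm², x = 90 mm, Ī = 11 664 000 mm⁴.
By symmetry the centroid is at mid-width, x̄ = 90 mm.
All pieces are centred on the vertical centroidal axis, so I = ΣĪ = 23 333 040 mm⁴.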